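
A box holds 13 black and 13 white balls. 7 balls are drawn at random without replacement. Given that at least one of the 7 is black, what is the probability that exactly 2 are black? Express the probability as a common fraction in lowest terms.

Work in counts. Selections with at least one black: C(26,7) − C(13,7) = 657800 − 1716 = 656084.
Of those, selections where exactly 2 are black: C(13,2)·C(13,5) = 78·1287 = 100386.
Conditional probability = 100386/656084 = 351/2294.

351/2294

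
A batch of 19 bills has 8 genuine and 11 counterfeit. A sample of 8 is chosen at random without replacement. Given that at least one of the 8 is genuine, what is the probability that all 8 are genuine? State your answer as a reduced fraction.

Work in counts. Selections with at least one genuine: C(19,8) − C(11,8) = 75582 − 165 = 75417.
Of those, selections where all 8 are genuine: C(8,8) = 1.
Conditional probability = 1/75417.

1/75417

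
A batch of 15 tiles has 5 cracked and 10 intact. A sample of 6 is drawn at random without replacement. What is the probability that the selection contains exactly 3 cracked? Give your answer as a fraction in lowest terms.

The sample space is all 6-subsets of the 15: C(15,6) = 5005.
Selections with exactly 3 cracked: choose 3 of the 5 cracked and 3 of the 10 intact, C(5,3)·C(10,3) = 10·120 = 1200.
Probability = 1200/5005 = 240/1001.

240/1001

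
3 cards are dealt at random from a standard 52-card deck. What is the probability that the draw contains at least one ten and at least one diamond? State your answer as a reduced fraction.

There are C(52,3) = 22100 possible draws.
By inclusion-exclusion on the complements, draws missing all tens or all diamonds: C(48,3) + C(39,3) − C(36,3) = 17296 + 9139 − 7140 = 19295.
So draws with at least one of each: 22100 − 19295 = 2805, probability 2805/22100 = 33/260.

33/260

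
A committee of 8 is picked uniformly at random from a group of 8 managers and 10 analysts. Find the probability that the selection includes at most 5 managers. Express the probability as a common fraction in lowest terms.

Total selections: C(18,8) = 43758.
Count the complement (more than 5 managers): C(8,6)·C(10,2) + C(8,7)·C(10,1) + C(8,8)·C(10,0) = 1260 + 80 + 1 = 1341.
Probability = 1 − 1341/43758 = 42417/43758 = 4713/4862.

4713/4862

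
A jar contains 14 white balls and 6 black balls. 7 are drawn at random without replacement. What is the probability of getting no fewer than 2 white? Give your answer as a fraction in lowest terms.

38753/38760

There are C(20,7) = 77520 ways to choose the 7.
Favorable selections (no fewer than 2 white): C(14,2)·C(6,5) + C(14,3)·C(6,4) + C(14,4)·C(6,3) + C(14,5)·C(6,2) + C(14,6)·C(6,1) + C(14,7)·C(6,0) = 546 + 5460 + 20020 + 30030 + 18018 + 3432 = 77506.
Probability = 77506/77520 = 38753/38760.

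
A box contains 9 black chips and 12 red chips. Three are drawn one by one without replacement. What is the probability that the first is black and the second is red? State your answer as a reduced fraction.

Multiply the conditional probabilities at each draw: 9/21 · 12/20 = 108/420 = 9/35.

9/35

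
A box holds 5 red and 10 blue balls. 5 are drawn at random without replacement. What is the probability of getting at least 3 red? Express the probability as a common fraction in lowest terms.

There are C(15,5) = 3003 ways to choose the 5.
Favorable selections (at least 3 red): C(5,3)·C(10,2) + C(5,4)·C(10,1) + C(5,5)·C(10,0) = 450 + 50 + 1 = 501.
Probability = 501/3003 = 167/1001.

167/1001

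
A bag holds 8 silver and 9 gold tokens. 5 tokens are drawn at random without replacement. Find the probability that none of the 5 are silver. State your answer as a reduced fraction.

9/442

There are C(17,5) = 6188 possible selections.
Selections with no silver (all gold): C(9,5) = 126.
Probability = 126/6188 = 9/442.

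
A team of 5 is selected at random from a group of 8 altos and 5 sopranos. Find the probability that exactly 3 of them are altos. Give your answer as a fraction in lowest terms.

560/1287

The sample space is all 5-subsets of the 13: C(13,5) = 1287.
Selections with exactly 3 altos: choose 3 of the 8 altos and 2 of the 5 sopranos, C(8,3)·C(5,2) = 56·10 = 560.
Probability = 560/1287.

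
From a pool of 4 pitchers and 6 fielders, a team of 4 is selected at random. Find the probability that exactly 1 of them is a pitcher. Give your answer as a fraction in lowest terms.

There are C(10,4) = 210 ways to choose 4 from 10.
Selections with exactly 1 pitcher: choose 1 of the 4 pitchers and 3 of the 6 fielders, C(4,1)·C(6,3) = 4·20 = 80.
Probability = 80/210 = 8/21.

8/21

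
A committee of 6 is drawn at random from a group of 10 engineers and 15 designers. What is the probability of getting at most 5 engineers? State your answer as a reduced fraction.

2527/2530

Total selections: C(25,6) = 177100.
The complement is exactly 6 engineers: C(10,6)·C(15,0) = 210.
Probability = 1 − 210/177100 = 176890/177100 = 2527/2530.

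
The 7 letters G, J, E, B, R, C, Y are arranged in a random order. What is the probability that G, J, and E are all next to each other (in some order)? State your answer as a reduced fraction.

1/7

There are 7! = 5040 arrangements.
Treat the three as one block: 5! placements × 3! orders within the block = 120·6 = 720.
Probability = 720/5040 = 1/7.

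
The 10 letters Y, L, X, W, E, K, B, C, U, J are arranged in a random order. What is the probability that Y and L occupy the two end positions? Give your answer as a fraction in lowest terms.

There are 10! = 3628800 arrangements.
Place Y and L at the ends in 2 ways, arrange the remaining 8 in 8! = 40320 ways: 2·40320 = 80640.
Probability = 80640/3628800 = 1/45.

1/45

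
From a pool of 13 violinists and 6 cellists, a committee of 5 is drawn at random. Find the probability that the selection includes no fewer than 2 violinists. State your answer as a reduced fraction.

3809/3876

Total selections: C(19,5) = 11628.
Count the complement (fewer than 2 violinists): C(13,0)·C(6,5) + C(13,1)·C(6,4) = 6 + 195 = 201.
Probability = 1 − 201/11628 = 11427/11628 = 3809/3876.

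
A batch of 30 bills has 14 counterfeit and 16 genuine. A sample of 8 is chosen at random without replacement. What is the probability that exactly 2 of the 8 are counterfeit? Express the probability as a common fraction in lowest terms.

56056/450225

The sample space is all 8-subsets of the 30: C(30,8) = 5852925.
Selections with exactly 2 counterfeit: choose 2 of the 14 counterfeit and 6 of the 16 genuine, C(14,2)·C(16,6) = 91·8008 = 728728.
Probability = 728728/5852925 = 56056/450225.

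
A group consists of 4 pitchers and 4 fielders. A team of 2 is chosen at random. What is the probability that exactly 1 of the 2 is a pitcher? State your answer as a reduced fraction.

The sample space is all 2-subsets of the 8: C(8,2) = 28.
Selections with exactly 1 pitcher: choose 1 of the 4 pitchers and 1 of the 4 fielders, C(4,1)·C(4,1) = 4·4 = 16.
Probability = 16/28 = 4/7.

4/7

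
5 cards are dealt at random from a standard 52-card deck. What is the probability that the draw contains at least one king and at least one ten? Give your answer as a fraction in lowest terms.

There are C(52,5) = 2598960 possible draws.
By inclusion-exclusion on the complements, draws missing all kings or all tens: C(48,5) + C(48,5) − C(44,5) = 1712304 + 1712304 − 1086008 = 2338600.
So draws with at least one of each: 2598960 − 2338600 = 260360, probability 260360/2598960 = 6509/64974.

6509/64974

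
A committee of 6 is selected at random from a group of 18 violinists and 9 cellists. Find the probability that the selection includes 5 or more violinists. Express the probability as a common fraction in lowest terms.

15946/49335

There are C(27,6) = 296010 ways to choose the 6.
Favorable selections (5 or more violinists): C(18,5)·C(9,1) + C(18,6)·C(9,0) = 77112 + 18564 = 95676.
Probability = 95676/296010 = 15946/49335.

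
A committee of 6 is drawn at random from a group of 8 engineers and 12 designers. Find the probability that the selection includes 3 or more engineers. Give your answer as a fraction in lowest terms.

147/323

There are C(20,6) = 38760 ways to choose the 6.
Count the complement (fewer than 3 engineers): C(8,0)·C(12,6) + C(8,1)·C(12,5) + C(8,2)·C(12,4) = 924 + 6336 + 13860 = 21120.
Probability = 1 − 21120/38760 = 17640/38760 = 147/323.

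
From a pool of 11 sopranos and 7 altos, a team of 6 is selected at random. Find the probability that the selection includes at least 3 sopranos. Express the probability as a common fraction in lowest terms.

781/884

There are C(18,6) = 18564 ways to choose the 6.
Count the complement (fewer than 3 sopranos): C(11,0)·C(7,6) + C(11,1)·C(7,5) + C(11,2)·C(7,4) = 7 + 231 + 1925 = 2163.
Probability = 1 − 2163/18564 = 16401/18564 = 781/884.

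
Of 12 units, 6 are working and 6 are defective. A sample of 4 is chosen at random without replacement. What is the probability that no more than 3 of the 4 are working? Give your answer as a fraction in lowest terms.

32/33

Total selections: C(12,4) = 495.
The complement is exactly 4 working: C(6,4)·C(6,0) = 15.
Probability = 1 − 15/495 = 480/495 = 32/33.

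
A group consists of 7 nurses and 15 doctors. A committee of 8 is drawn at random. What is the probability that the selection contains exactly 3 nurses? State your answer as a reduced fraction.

There are C(22,8) = 319770 ways to choose 8 from 22.
Selections with exactly 3 nurses: choose 3 of the 7 nurses and 5 of the 15 doctors, C(7,3)·C(15,5) = 35·3003 = 105105.
Probability = 105105/319770 = 637/1938.

637/1938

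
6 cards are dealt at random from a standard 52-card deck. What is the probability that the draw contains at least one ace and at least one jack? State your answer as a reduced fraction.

718637/5089630

There are C(52,6) = 20358520 possible draws.
By inclusion-exclusion on the complements, draws missing all aces or all jacks: C(48,6) + C(48,6) − C(44,6) = 12271512 + 12271512 − 7059052 = 17483972.
So draws with at least one of each: 20358520 − 17483972 = 2874548, probability 2874548/20358520 = 718637/5089630.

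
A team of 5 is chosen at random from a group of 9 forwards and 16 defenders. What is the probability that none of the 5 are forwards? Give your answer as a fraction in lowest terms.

104/1265

There are C(25,5) = 53130 possible selections.
Selections with no forwards (all defenders): C(16,5) = 4368.
Probability = 4368/53130 = 104/1265.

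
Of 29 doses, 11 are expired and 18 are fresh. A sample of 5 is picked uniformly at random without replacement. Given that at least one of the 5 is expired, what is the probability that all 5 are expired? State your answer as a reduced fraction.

Work in counts. Selections with at least one expired: C(29,5) − C(18,5) = 118755 − 8568 = 110187.
Of those, selections where all 5 are expired: C(11,5) = 462.
Conditional probability = 462/110187 = 2/477.

2/477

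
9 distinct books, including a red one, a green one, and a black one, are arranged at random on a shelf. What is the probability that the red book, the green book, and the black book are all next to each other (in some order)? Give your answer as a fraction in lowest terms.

There are 9! = 362880 arrangements.
Treat the three as one block: 7! placements × 3! orders within the block = 5040·6 = 30240.
Probability = 30240/362880 = 1/12.

1/12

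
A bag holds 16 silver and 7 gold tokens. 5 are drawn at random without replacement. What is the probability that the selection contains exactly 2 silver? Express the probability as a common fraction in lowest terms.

The sample space is all 5-subsets of the 23: C(23,5) = 33649.
Selections with exactly 2 silver: choose 2 of the 16 silver and 3 of the 7 gold, C(16,2)·C(7,3) = 120·35 = 4200.
Probability = 4200/33649 = 600/4807.

600/4807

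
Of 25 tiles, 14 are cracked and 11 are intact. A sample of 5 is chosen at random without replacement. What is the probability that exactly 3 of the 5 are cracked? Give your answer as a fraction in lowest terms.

Total number of selections: C(25,5) = 53130.
Selections with exactly 3 cracked: choose 3 of the 14 cracked and 2 of the 11 intact, C(14,3)·C(11,2) = 364·55 = 20020.
Probability = 20020/53130 = 26/69.

26/69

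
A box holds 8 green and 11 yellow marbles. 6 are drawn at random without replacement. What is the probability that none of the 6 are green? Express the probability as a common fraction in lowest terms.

There are C(19,6) = 27132 possible selections.
Selections with no green (all yellow): C(11,6) = 462.
Probability = 462/27132 = 11/646.

11/646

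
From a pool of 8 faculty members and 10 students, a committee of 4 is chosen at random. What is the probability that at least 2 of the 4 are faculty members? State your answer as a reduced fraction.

There are C(18,4) = 3060 ways to choose the 4.
Count the complement (fewer than 2 faculty members): C(8,0)·C(10,4) + C(8,1)·C(10,3) = 210 + 960 = 1170.
Probability = 1 − 1170/3060 = 1890/3060 = 21/34.

21/34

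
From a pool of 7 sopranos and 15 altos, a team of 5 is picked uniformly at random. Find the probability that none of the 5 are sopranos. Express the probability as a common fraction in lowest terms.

13/114

There are C(22,5) = 26334 possible selections.
Selections with no sopranos (all altos): C(15,5) = 3003.
Probability = 3003/26334 = 13/114.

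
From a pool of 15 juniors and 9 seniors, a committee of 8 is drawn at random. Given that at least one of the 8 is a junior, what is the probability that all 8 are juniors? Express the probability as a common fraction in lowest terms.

Work in counts. Selections with at least one junior: C(24,8) − C(9,8) = 735471 − 9 = 735462.
Of those, selections where all 8 are juniors: C(15,8) = 6435.
Conditional probability = 6435/735462 = 55/6286.

55/6286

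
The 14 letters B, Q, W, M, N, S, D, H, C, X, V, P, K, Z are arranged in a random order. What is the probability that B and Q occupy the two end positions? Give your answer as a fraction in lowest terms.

There are 14! = 87178291200 arrangements.
Place B and Q at the ends in 2 ways, arrange the remaining 12 in 12! = 479001600 ways: 2·479001600 = 958003200.
Probability = 958003200/87178291200 = 1/91.

1/91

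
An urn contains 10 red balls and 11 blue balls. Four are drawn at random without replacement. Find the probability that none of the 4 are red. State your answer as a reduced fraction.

22/399

There are C(21,4) = 5985 possible selections.
Selections with no red (all blue): C(11,4) = 330.
Probability = 330/5985 = 22/399.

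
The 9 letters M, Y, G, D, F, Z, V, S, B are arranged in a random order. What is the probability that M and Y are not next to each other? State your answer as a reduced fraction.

There are 9! = 362880 arrangements.
Arrangements with M and Y adjacent: 2·8! = 80640.
So not adjacent: 362880 − 80640 = 282240, probability 282240/362880 = 7/9.

7/9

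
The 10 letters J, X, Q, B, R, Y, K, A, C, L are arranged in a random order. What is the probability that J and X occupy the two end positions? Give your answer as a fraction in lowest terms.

There are 10! = 3628800 arrangements.
Place J and X at the ends in 2 ways, arrange the remaining 8 in 8! = 40320 ways: 2·40320 = 80640.
Probability = 80640/3628800 = 1/45.

1/45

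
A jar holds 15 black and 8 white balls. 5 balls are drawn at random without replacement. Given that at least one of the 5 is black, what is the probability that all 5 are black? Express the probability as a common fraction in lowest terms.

Work in counts. Selections with at least one black: C(23,5) − C(8,5) = 33649 − 56 = 33593.
Of those, selections where all 5 are black: C(15,5) = 3003.
Conditional probability = 3003/33593 = 429/4799.

429/4799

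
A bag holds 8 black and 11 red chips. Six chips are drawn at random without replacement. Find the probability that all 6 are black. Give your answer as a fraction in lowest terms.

There are C(19,6) = 27132 possible selections.
Selections with all black: C(8,6) = 28.
Probability = 28/27132 = 1/969.

1/969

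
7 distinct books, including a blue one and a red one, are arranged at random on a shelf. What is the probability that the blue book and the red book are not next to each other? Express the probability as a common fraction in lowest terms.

There are 7! = 5040 arrangements.
Arrangements with the blue book and the red book adjacent: 2·6! = 1440.
So not adjacent: 5040 − 1440 = 3600, probability 3600/5040 = 5/7.

5/7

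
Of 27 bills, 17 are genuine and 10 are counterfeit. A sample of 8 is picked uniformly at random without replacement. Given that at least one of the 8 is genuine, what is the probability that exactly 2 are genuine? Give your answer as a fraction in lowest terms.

56/4353

Work in counts. Selections with at least one genuine: C(27,8) − C(10,8) = 2220075 − 45 = 2220030.
Of those, selections where exactly 2 are genuine: C(17,2)·C(10,6) = 136·210 = 28560.
Conditional probability = 28560/2220030 = 56/4353.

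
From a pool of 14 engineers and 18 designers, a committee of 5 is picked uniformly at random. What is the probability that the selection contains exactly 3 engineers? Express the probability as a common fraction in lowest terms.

There are C(32,5) = 201376 ways to choose 5 from 32.
Selections with exactly 3 engineers: choose 3 of the 14 engineers and 2 of the 18 designers, C(14,3)·C(18,2) = 364·153 = 55692.
Probability = 55692/201376 = 1989/7192.

1989/7192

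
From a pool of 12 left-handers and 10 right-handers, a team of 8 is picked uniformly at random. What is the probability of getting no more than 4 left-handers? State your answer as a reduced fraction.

353/646

There are C(22,8) = 319770 ways to choose the 8.
Count the complement (more than 4 left-handers): C(12,5)·C(10,3) + C(12,6)·C(10,2) + C(12,7)·C(10,1) + C(12,8)·C(10,0) = 95040 + 41580 + 7920 + 495 = 145035.
Probability = 1 − 145035/319770 = 174735/319770 = 353/646.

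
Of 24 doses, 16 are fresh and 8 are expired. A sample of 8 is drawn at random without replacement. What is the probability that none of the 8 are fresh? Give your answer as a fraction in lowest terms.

There are C(24,8) = 735471 possible selections.
Selections with no fresh (all expired): C(8,8) = 1.
Probability = 1/735471.

1/735471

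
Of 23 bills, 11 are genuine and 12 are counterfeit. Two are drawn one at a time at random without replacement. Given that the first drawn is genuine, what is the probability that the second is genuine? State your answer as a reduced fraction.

5/11

After removing one genuine, 22 remain: 10 genuine and 12 counterfeit.
So the probability the next is genuine is 10/22 = 5/11.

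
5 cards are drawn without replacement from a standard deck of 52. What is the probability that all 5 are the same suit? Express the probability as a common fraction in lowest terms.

There are C(52,5) = 2598960 possible 5-card hands.
Hands of one suit: 4 suits × C(13,5) = 4·1287 = 5148.
Probability = 5148/2598960 = 33/16660.

33/16660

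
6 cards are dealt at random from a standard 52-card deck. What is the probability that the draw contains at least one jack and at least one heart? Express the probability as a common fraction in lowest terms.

6772177/20358520

There are C(52,6) = 20358520 possible draws.
By inclusion-exclusion on the complements, draws missing all jacks or all hearts: C(48,6) + C(39,6) − C(36,6) = 12271512 + 3262623 − 1947792 = 13586343.
So draws with at least one of each: 20358520 − 13586343 = 6772177, probability 6772177/20358520.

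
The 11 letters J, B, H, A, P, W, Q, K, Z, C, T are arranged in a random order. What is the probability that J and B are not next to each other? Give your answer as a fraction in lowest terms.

There are 11! = 39916800 arrangements.
Arrangements with J and B adjacent: 2·10! = 7257600.
So not adjacent: 39916800 − 7257600 = 32659200, probability 32659200/39916800 = 9/11.

9/11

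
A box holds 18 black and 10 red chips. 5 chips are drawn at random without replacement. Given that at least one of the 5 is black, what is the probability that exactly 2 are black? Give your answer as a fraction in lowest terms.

510/2723

Work in counts. Selections with at least one black: C(28,5) − C(10,5) = 98280 − 252 = 98028.
Of those, selections where exactly 2 are black: C(18,2)·C(10,3) = 153·120 = 18360.
Conditional probability = 18360/98028 = 510/2723.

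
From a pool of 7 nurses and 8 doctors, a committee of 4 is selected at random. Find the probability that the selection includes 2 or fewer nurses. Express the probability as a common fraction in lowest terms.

Total selections: C(15,4) = 1365.
Count the complement (more than 2 nurses): C(7,3)·C(8,1) + C(7,4)·C(8,0) = 280 + 35 = 315.
Probability = 1 − 315/1365 = 1050/1365 = 10/13.

10/13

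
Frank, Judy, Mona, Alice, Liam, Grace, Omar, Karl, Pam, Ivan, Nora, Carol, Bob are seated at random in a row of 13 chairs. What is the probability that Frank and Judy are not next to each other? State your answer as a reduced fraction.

11/13

There are 13! = 6227020800 arrangements.
Arrangements with Frank and Judy adjacent: 2·12! = 958003200.
So not adjacent: 6227020800 − 958003200 = 5269017600, probability 5269017600/6227020800 = 11/13.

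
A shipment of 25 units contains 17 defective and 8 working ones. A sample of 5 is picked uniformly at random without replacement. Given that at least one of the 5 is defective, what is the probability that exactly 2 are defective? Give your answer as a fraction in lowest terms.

32/223

Work in counts. Selections with at least one defective: C(25,5) − C(8,5) = 53130 − 56 = 53074.
Of those, selections where exactly 2 are defective: C(17,2)·C(8,3) = 136·56 = 7616.
Conditional probability = 7616/53074 = 32/223.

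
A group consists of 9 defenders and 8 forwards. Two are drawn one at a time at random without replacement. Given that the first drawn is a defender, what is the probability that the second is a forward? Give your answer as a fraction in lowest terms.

After removing one defender, 16 remain: 8 defenders and 8 forwards.
So the probability the next is a forward is 8/16 = 1/2.

1/2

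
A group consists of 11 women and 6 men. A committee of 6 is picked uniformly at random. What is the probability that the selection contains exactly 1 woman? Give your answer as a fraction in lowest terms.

33/6188

Total number of selections: C(17,6) = 12376.
Selections with exactly 1 woman: choose 1 of the 11 women and 5 of the 6 men, C(11,1)·C(6,5) = 11·6 = 66.
Probability = 66/12376 = 33/6188.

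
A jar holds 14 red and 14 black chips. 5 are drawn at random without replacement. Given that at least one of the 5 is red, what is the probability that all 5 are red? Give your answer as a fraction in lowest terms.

Work in counts. Selections with at least one red: C(28,5) − C(14,5) = 98280 − 2002 = 96278.
Of those, selections where all 5 are red: C(14,5) = 2002.
Conditional probability = 2002/96278 = 11/529.

11/529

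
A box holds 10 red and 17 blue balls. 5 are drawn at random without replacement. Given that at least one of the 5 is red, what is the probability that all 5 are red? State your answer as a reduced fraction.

Work in counts. Selections with at least one red: C(27,5) − C(17,5) = 80730 − 6188 = 74542.
Of those, selections where all 5 are red: C(10,5) = 252.
Conditional probability = 252/74542 = 126/37271.

126/37271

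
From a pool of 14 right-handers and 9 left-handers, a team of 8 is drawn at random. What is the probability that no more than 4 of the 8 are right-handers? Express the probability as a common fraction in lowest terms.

Total selections: C(23,8) = 490314.
Count the complement (more than 4 right-handers): C(14,5)·C(9,3) + C(14,6)·C(9,2) + C(14,7)·C(9,1) + C(14,8)·C(9,0) = 168168 + 108108 + 30888 + 3003 = 310167.
Probability = 1 − 310167/490314 = 180147/490314 = 5459/14858.

5459/14858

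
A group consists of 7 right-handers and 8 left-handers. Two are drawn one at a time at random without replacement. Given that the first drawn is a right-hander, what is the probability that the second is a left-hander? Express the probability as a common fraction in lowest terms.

After removing one right-hander, 14 remain: 6 right-handers and 8 left-handers.
So the probability the next is a left-hander is 8/14 = 4/7.

4/7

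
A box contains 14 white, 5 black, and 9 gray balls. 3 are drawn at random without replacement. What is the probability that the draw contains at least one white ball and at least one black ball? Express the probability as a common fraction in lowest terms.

175/468

There are C(28,3) = 3276 possible draws.
By inclusion-exclusion on the complements, draws missing all white or all black: C(14,3) + C(23,3) − C(9,3) = 364 + 1771 − 84 = 2051.
So draws with at least one of each: 3276 − 2051 = 1225, probability 1225/3276 = 175/468.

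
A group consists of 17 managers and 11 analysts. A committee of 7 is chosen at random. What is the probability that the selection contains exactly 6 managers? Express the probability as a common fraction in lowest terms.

The sample space is all 7-subsets of the 28: C(28,7) = 1184040.
Selections with exactly 6 managers: choose 6 of the 17 managers and 1 of the 11 analysts, C(17,6)·C(11,1) = 12376·11 = 136136.
Probability = 136136/1184040 = 119/1035.

119/1035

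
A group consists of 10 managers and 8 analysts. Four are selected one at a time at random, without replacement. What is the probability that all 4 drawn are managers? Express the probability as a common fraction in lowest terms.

Multiply the conditional probabilities at each draw: 10/18 · 9/17 · 8/16 · 7/15 = 5040/73440 = 7/102.

7/102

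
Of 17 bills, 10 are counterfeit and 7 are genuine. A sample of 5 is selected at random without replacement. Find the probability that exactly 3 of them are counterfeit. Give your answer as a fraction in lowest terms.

The sample space is all 5-subsets of the 17: C(17,5) = 6188.
Selections with exactly 3 counterfeit: choose 3 of the 10 counterfeit and 2 of the 7 genuine, C(10,3)·C(7,2) = 120·21 = 2520.
Probability = 2520/6188 = 90/221.

90/221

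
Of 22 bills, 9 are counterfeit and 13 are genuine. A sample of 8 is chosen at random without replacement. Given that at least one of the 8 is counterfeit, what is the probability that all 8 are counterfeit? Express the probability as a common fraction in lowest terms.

1/35387

Work in counts. Selections with at least one counterfeit: C(22,8) − C(13,8) = 319770 − 1287 = 318483.
Of those, selections where all 8 are counterfeit: C(9,8) = 9.
Conditional probability = 9/318483 = 1/35387.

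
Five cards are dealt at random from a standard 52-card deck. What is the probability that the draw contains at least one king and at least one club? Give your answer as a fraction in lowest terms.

There are C(52,5) = 2598960 possible draws.
By inclusion-exclusion on the complements, draws missing all kings or all clubs: C(48,5) + C(39,5) − C(36,5) = 1712304 + 575757 − 376992 = 1911069.
So draws with at least one of each: 2598960 − 1911069 = 687891, probability 687891/2598960 = 229297/866320.

229297/866320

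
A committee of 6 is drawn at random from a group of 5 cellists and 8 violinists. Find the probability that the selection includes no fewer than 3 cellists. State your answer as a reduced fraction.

59/143

There are C(13,6) = 1716 ways to choose the 6.
Favorable selections (no fewer than 3 cellists): C(5,3)·C(8,3) + C(5,4)·C(8,2) + C(5,5)·C(8,1) = 560 + 140 + 8 = 708.
Probability = 708/1716 = 59/143.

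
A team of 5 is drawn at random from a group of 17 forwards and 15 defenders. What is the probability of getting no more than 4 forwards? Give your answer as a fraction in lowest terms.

6971/7192

Total selections: C(32,5) = 201376.
The complement is exactly 5 forwards: C(17,5)·C(15,0) = 6188.
Probability = 1 − 6188/201376 = 195188/201376 = 6971/7192.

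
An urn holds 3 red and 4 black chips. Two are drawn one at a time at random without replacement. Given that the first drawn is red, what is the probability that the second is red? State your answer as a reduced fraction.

After removing one red, 6 remain: 2 red and 4 black.
So the probability the next is red is 2/6 = 1/3.

1/3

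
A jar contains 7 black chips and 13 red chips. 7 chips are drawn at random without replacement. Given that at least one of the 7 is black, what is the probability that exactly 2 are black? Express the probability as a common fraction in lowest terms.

Work in counts. Selections with at least one black: C(20,7) − C(13,7) = 77520 − 1716 = 75804.
Of those, selections where exactly 2 are black: C(7,2)·C(13,5) = 21·1287 = 27027.
Conditional probability = 27027/75804 = 9009/25268.

9009/25268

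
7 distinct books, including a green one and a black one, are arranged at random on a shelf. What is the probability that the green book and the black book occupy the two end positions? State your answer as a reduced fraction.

1/21

There are 7! = 5040 arrangements.
Place the green book and the black book at the ends in 2 ways, arrange the remaining 5 in 5! = 120 ways: 2·120 = 240.
Probability = 240/5040 = 1/21.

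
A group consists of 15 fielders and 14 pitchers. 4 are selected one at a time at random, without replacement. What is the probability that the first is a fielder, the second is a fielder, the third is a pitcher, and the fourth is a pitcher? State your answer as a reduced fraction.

35/522

Multiply the conditional probabilities at each draw: 15/29 · 14/28 · 14/27 · 13/26 = 38220/570024 = 35/522.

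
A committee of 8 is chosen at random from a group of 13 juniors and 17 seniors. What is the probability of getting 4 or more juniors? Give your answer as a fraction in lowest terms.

1507/3105

Total selections: C(30,8) = 5852925.
Favorable selections (4 or more juniors): C(13,4)·C(17,4) + C(13,5)·C(17,3) + C(13,6)·C(17,2) + C(13,7)·C(17,1) + C(13,8)·C(17,0) = 1701700 + 875160 + 233376 + 29172 + 1287 = 2840695.
Probability = 2840695/5852925 = 1507/3105.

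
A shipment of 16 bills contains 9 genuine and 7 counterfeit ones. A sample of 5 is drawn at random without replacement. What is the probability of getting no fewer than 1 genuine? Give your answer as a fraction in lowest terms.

Total selections: C(16,5) = 4368.
The complement is all 5 are counterfeit: C(7,5) = 21.
Probability = 1 − 21/4368 = 4347/4368 = 207/208.

207/208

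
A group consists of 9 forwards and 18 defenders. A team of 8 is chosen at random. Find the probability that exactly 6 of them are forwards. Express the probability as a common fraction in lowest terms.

476/82225

Total number of selections: C(27,8) = 2220075.
Selections with exactly 6 forwards: choose 6 of the 9 forwards and 2 of the 18 defenders, C(9,6)·C(18,2) = 84·153 = 12852.
Probability = 12852/2220075 = 476/82225.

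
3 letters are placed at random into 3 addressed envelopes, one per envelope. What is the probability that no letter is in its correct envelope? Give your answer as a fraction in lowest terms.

There are 3! = 6 assignments.
By inclusion-exclusion, assignments with no fixed points: C(3,0)·3! − C(3,1)·2! + C(3,2)·1! − C(3,3)·0! = 2.
Probability = 2/6 = 1/3.

1/3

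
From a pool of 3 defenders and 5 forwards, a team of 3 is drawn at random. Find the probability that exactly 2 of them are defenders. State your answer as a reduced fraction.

The sample space is all 3-subsets of the 8: C(8,3) = 56.
Selections with exactly 2 defenders: choose 2 of the 3 defenders and 1 of the 5 forwards, C(3,2)·C(5,1) = 3·5 = 15.
Probability = 15/56.

15/56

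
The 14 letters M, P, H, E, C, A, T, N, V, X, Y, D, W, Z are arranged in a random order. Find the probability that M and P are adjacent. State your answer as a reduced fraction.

There are 14! = 87178291200 arrangements.
Treat M and P as a block: 13! arrangements of the blocks × 2 orders within the block = 2·6227020800 = 12454041600.
Probability = 12454041600/87178291200 = 1/7.

1/7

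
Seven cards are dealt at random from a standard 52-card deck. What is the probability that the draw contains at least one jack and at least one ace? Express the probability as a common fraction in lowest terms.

3105873/16723070

There are C(52,7) = 133784560 possible draws.
By inclusion-exclusion on the complements, draws missing all jacks or all aces: C(48,7) + C(48,7) − C(44,7) = 73629072 + 73629072 − 38320568 = 108937576.
So draws with at least one of each: 133784560 − 108937576 = 24846984, probability 24846984/133784560 = 3105873/16723070.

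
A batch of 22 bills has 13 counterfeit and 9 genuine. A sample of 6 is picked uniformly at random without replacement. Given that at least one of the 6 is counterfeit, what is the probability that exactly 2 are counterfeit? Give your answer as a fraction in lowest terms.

12/91

Work in counts. Selections with at least one counterfeit: C(22,6) − C(9,6) = 74613 − 84 = 74529.
Of those, selections where exactly 2 are counterfeit: C(13,2)·C(9,4) = 78·126 = 9828.
Conditional probability = 9828/74529 = 12/91.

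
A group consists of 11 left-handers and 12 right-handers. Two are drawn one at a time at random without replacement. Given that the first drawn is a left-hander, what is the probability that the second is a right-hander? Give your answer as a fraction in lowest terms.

After removing one left-hander, 22 remain: 10 left-handers and 12 right-handers.
So the probability the next is a right-hander is 12/22 = 6/11.

6/11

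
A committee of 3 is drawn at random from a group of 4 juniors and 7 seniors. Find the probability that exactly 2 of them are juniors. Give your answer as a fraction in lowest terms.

14/55

Total number of selections: C(11,3) = 165.
Selections with exactly 2 juniors: choose 2 of the 4 juniors and 1 of the 7 seniors, C(4,2)·C(7,1) = 6·7 = 42.
Probability = 42/165 = 14/55.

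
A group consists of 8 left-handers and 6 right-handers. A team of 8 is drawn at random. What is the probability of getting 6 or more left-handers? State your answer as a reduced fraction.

67/429

Total selections: C(14,8) = 3003.
Favorable selections (6 or more left-handers): C(8,6)·C(6,2) + C(8,7)·C(6,1) + C(8,8)·C(6,0) = 420 + 48 + 1 = 469.
Probability = 469/3003 = 67/429.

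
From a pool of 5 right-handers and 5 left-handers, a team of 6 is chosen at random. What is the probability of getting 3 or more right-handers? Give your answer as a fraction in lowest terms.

Total selections: C(10,6) = 210.
Count the complement (fewer than 3 right-handers): C(5,1)·C(5,5) + C(5,2)·C(5,4) = 5 + 50 = 55.
Probability = 1 − 55/210 = 155/210 = 31/42.

31/42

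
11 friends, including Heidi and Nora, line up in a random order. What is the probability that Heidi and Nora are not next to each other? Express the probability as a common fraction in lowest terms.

9/11

There are 11! = 39916800 arrangements.
Arrangements with Heidi and Nora adjacent: 2·10! = 7257600.
So not adjacent: 39916800 − 7257600 = 32659200, probability 32659200/39916800 = 9/11.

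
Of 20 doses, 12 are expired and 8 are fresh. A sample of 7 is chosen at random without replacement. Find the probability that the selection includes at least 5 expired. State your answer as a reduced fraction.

Total selections: C(20,7) = 77520.
Favorable selections (at least 5 expired): C(12,5)·C(8,2) + C(12,6)·C(8,1) + C(12,7)·C(8,0) = 22176 + 7392 + 792 = 30360.
Probability = 30360/77520 = 253/646.

253/646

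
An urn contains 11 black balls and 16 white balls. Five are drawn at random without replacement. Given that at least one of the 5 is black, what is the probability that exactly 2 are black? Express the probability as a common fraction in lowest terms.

1400/3471

Work in counts. Selections with at least one black: C(27,5) − C(16,5) = 80730 − 4368 = 76362.
Of those, selections where exactly 2 are black: C(11,2)·C(16,3) = 55·560 = 30800.
Conditional probability = 30800/76362 = 1400/3471.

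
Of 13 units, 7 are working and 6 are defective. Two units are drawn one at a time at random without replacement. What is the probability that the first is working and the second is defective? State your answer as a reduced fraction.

7/26

Multiply the conditional probabilities at each draw: 7/13 · 6/12 = 42/156 = 7/26.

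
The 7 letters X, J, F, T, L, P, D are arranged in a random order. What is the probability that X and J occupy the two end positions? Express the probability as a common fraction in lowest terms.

1/21

There are 7! = 5040 arrangements.
Place X and J at the ends in 2 ways, arrange the remaining 5 in 5! = 120 ways: 2·120 = 240.
Probability = 240/5040 = 1/21.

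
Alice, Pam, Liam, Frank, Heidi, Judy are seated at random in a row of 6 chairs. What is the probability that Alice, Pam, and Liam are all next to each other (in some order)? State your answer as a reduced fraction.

There are 6! = 720 arrangements.
Treat the three as one block: 4! placements × 3! orders within the block = 24·6 = 144.
Probability = 144/720 = 1/5.

1/5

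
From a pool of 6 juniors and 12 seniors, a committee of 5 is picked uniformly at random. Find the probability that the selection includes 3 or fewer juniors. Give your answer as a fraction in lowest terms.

Total selections: C(18,5) = 8568.
Count the complement (more than 3 juniors): C(6,4)·C(12,1) + C(6,5)·C(12,0) = 180 + 6 = 186.
Probability = 1 − 186/8568 = 8382/8568 = 1397/1428.

1397/1428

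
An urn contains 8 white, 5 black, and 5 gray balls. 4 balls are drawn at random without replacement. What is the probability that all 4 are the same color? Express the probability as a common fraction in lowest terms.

There are C(18,4) = 3060 ways to draw 4 balls.
All same color: C(8,4) + C(5,4) + C(5,4) = 70 + 5 + 5 = 80.
Probability = 80/3060 = 4/153.

4/153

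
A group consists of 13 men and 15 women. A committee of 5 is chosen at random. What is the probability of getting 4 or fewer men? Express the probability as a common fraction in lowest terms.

There are C(28,5) = 98280 ways to choose the 5.
The complement is exactly 5 men: C(13,5)·C(15,0) = 1287.
Probability = 1 − 1287/98280 = 96993/98280 = 829/840.

829/840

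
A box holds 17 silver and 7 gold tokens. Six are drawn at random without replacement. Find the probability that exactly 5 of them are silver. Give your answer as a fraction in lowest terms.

1547/4807

There are C(24,6) = 134596 ways to choose 6 from 24.
Selections with exactly 5 silver: choose 5 of the 17 silver and 1 of the 7 gold, C(17,5)·C(7,1) = 6188·7 = 43316.
Probability = 43316/134596 = 1547/4807.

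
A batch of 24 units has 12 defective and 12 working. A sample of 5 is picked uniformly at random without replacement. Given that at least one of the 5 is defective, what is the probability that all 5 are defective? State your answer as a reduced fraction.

Work in counts. Selections with at least one defective: C(24,5) − C(12,5) = 42504 − 792 = 41712.
Of those, selections where all 5 are defective: C(12,5) = 792.
Conditional probability = 792/41712 = 3/158.

3/158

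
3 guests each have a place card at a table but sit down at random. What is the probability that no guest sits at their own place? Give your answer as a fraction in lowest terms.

1/3

There are 3! = 6 seatings.
By inclusion-exclusion, seatings with no fixed points: C(3,0)·3! − C(3,1)·2! + C(3,2)·1! − C(3,3)·0! = 2.
Probability = 2/6 = 1/3.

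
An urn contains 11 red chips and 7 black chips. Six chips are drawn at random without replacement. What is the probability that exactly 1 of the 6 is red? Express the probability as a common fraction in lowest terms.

11/884

Total number of selections: C(18,6) = 18564.
Selections with exactly 1 red: choose 1 of the 11 red and 5 of the 7 black, C(11,1)·C(7,5) = 11·21 = 231.
Probability = 231/18564 = 11/884.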